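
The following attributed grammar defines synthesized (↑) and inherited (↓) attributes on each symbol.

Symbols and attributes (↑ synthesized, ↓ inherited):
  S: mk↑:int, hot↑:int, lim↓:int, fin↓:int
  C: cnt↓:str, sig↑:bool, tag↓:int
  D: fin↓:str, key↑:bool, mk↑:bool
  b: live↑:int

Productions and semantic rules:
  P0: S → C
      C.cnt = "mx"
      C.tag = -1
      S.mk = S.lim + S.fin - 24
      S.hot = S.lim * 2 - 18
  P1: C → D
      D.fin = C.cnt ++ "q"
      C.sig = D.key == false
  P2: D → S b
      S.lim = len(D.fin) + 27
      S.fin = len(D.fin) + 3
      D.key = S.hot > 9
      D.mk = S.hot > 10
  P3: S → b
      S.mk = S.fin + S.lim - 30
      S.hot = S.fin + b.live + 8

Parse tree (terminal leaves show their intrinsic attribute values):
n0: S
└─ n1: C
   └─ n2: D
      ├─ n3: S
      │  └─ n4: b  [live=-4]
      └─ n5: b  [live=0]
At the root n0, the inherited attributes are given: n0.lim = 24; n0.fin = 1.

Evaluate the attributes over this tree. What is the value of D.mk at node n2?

false

1. n0.lim = 24  [given at root]
2. n0.fin = 1  [given at root]
3. n1.cnt = "mx"  ["mx"]
4. n1.tag = -1  [-1]
5. n2.fin = "mxq"  [C.cnt ++ "q"]
6. n3.lim = 30  [len(D.fin) + 27]
7. n3.fin = 6  [len(D.fin) + 3]
8. n4.live = -4  [terminal]
9. n3.mk = 6  [S.fin + S.lim - 30]
10. n3.hot = 10  [S.fin + b.live + 8]
11. n5.live = 0  [terminal]
12. n2.key = true  [S.hot > 9]
13. n2.mk = false  [S.hot > 10]
14. n1.sig = false  [D.key == false]
15. n0.mk = 1  [S.lim + S.fin - 24]
16. n0.hot = 30  [S.lim * 2 - 18]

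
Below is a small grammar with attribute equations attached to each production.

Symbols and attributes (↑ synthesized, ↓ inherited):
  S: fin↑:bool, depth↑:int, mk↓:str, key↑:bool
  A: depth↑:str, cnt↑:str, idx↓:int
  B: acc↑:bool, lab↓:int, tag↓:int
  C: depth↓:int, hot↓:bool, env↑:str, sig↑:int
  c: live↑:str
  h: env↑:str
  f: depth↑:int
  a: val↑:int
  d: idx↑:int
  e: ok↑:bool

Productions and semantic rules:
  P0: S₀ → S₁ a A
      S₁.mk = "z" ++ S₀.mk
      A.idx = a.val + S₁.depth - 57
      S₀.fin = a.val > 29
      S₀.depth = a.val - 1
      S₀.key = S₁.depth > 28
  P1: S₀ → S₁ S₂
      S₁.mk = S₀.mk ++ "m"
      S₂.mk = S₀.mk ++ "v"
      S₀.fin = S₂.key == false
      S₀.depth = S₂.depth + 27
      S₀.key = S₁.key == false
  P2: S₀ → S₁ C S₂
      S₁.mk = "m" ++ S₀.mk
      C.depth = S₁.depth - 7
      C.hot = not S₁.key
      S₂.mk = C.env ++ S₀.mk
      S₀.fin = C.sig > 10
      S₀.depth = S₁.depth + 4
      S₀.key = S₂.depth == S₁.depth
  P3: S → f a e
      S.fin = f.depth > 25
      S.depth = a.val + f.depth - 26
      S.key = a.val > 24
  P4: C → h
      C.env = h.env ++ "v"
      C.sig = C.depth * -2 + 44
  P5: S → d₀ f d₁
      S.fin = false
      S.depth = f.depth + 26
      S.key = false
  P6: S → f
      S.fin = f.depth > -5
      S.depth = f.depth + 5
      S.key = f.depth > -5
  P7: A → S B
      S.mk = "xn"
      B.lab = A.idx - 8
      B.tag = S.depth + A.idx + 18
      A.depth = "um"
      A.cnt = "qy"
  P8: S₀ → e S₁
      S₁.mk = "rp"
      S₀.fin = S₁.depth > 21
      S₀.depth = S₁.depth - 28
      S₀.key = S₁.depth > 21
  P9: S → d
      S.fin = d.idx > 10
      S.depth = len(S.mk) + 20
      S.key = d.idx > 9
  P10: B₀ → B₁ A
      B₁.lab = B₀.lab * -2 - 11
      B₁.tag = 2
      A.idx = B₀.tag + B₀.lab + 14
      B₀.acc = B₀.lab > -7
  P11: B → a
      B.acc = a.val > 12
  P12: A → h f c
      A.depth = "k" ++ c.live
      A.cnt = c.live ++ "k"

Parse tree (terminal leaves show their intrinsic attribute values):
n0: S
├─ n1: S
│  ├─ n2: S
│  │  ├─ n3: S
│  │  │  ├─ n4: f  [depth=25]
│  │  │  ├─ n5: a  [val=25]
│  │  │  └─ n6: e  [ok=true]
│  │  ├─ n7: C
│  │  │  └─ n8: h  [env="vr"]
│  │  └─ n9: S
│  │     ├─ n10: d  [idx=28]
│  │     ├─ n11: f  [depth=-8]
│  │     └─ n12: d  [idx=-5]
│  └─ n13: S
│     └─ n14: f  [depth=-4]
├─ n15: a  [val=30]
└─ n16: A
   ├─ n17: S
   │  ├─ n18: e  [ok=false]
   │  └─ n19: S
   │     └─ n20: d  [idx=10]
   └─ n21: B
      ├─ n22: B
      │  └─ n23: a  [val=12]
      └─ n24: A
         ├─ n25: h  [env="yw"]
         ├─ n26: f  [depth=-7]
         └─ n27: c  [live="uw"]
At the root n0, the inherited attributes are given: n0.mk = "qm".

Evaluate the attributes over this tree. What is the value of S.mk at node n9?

"vrvzqmm"

1. n0.mk = "qm"  [given at root]
2. n1.mk = "zqm"  ["z" ++ S₀.mk]
3. n2.mk = "zqmm"  [S₀.mk ++ "m"]
4. n3.mk = "mzqmm"  ["m" ++ S₀.mk]
5. n4.depth = 25  [terminal]
6. n5.val = 25  [terminal]
7. n6.ok = true  [terminal]
8. n3.fin = false  [f.depth > 25]
9. n3.depth = 24  [a.val + f.depth - 26]
10. n3.key = true  [a.val > 24]
11. n7.depth = 17  [S₁.depth - 7]
12. n7.hot = false  [not S₁.key]
13. n8.env = "vr"  [terminal]
14. n7.env = "vrv"  [h.env ++ "v"]
15. n7.sig = 10  [C.depth * -2 + 44]
16. n9.mk = "vrvzqmm"  [C.env ++ S₀.mk]
17. n10.idx = 28  [terminal]
18. n11.depth = -8  [terminal]
19. n12.idx = -5  [terminal]
20. n9.fin = false  [false]
21. n9.depth = 18  [f.depth + 26]
22. n9.key = false  [false]
23. n2.fin = false  [C.sig > 10]
24. n2.depth = 28  [S₁.depth + 4]
25. n2.key = false  [S₂.depth == S₁.depth]
26. n13.mk = "zqmv"  [S₀.mk ++ "v"]
27. n14.depth = -4  [terminal]
28. n13.fin = true  [f.depth > -5]
29. n13.depth = 1  [f.depth + 5]
30. n13.key = true  [f.depth > -5]
31. n1.fin = false  [S₂.key == false]
32. n1.depth = 28  [S₂.depth + 27]
33. n1.key = true  [S₁.key == false]
34. n15.val = 30  [terminal]
35. n16.idx = 1  [a.val + S₁.depth - 57]
36. n17.mk = "xn"  ["xn"]
37. n18.ok = false  [terminal]
38. n19.mk = "rp"  ["rp"]
39. n20.idx = 10  [terminal]
40. n19.fin = false  [d.idx > 10]
41. n19.depth = 22  [len(S.mk) + 20]
42. n19.key = true  [d.idx > 9]
43. n17.fin = true  [S₁.depth > 21]
44. n17.depth = -6  [S₁.depth - 28]
45. n17.key = true  [S₁.depth > 21]
46. n21.lab = -7  [A.idx - 8]
47. n21.tag = 13  [S.depth + A.idx + 18]
48. n22.lab = 3  [B₀.lab * -2 - 11]
49. n22.tag = 2  [2]
50. n23.val = 12  [terminal]
51. n22.acc = false  [a.val > 12]
52. n24.idx = 20  [B₀.tag + B₀.lab + 14]
53. n25.env = "yw"  [terminal]
54. n26.depth = -7  [terminal]
55. n27.live = "uw"  [terminal]
56. n24.depth = "kuw"  ["k" ++ c.live]
57. n24.cnt = "uwk"  [c.live ++ "k"]
58. n21.acc = false  [B₀.lab > -7]
59. n16.depth = "um"  ["um"]
60. n16.cnt = "qy"  ["qy"]
61. n0.fin = true  [a.val > 29]
62. n0.depth = 29  [a.val - 1]
63. n0.key = false  [S₁.depth > 28]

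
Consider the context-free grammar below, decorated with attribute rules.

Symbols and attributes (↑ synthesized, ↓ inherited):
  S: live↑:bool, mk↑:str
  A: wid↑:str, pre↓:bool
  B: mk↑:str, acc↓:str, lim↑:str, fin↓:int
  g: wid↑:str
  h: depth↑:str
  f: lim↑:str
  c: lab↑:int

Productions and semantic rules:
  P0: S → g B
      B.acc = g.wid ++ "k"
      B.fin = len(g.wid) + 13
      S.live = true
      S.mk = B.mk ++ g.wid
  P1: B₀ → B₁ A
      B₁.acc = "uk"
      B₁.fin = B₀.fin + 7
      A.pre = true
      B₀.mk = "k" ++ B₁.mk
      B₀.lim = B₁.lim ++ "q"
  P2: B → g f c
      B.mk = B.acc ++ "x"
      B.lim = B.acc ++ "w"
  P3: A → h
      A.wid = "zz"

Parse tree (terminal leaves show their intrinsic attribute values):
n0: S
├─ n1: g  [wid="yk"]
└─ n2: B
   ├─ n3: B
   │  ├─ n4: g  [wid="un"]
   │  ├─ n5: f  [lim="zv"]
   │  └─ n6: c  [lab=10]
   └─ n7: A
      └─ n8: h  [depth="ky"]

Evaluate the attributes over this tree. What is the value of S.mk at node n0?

"kukxyk"

1. n1.wid = "yk"  [terminal]
2. n2.acc = "ykk"  [g.wid ++ "k"]
3. n2.fin = 15  [len(g.wid) + 13]
4. n3.acc = "uk"  ["uk"]
5. n3.fin = 22  [B₀.fin + 7]
6. n4.wid = "un"  [terminal]
7. n5.lim = "zv"  [terminal]
8. n6.lab = 10  [terminal]
9. n3.mk = "ukx"  [B.acc ++ "x"]
10. n3.lim = "ukw"  [B.acc ++ "w"]
11. n7.pre = true  [true]
12. n8.depth = "ky"  [terminal]
13. n7.wid = "zz"  ["zz"]
14. n2.mk = "kukx"  ["k" ++ B₁.mk]
15. n2.lim = "ukwq"  [B₁.lim ++ "q"]
16. n0.live = true  [true]
17. n0.mk = "kukxyk"  [B.mk ++ g.wid]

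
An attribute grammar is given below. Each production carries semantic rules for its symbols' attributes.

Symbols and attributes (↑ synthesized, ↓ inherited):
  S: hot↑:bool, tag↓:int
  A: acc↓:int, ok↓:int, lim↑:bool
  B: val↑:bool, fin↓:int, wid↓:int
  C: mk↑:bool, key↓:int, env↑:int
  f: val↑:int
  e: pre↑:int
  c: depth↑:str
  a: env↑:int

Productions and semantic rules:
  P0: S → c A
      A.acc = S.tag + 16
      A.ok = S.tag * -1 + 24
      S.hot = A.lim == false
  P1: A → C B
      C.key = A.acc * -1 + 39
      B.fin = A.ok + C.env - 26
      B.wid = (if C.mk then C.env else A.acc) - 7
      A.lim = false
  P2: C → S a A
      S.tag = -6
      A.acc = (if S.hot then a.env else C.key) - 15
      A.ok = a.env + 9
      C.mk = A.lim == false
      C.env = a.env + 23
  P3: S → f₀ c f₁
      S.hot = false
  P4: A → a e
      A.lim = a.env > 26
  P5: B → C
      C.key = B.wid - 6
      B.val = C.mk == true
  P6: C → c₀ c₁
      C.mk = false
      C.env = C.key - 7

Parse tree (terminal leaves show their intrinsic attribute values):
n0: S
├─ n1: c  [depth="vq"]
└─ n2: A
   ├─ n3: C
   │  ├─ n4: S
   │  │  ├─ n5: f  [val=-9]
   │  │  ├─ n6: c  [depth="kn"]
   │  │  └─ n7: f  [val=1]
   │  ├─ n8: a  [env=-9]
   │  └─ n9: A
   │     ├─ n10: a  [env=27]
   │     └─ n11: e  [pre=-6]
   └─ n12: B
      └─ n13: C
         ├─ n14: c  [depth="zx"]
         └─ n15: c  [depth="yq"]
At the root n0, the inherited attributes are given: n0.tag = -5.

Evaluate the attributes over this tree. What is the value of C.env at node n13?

1. n0.tag = -5  [given at root]
2. n1.depth = "vq"  [terminal]
3. n2.acc = 11  [S.tag + 16]
4. n2.ok = 29  [S.tag * -1 + 24]
5. n3.key = 28  [A.acc * -1 + 39]
6. n4.tag = -6  [-6]
7. n5.val = -9  [terminal]
8. n6.depth = "kn"  [terminal]
9. n7.val = 1  [terminal]
10. n4.hot = false  [false]
11. n8.env = -9  [terminal]
12. n9.acc = 13  [(if S.hot then a.env else C.key) - 15]
13. n9.ok = 0  [a.env + 9]
14. n10.env = 27  [terminal]
15. n11.pre = -6  [terminal]
16. n9.lim = true  [a.env > 26]
17. n3.mk = false  [A.lim == false]
18. n3.env = 14  [a.env + 23]
19. n12.fin = 17  [A.ok + C.env - 26]
20. n12.wid = 4  [(if C.mk then C.env else A.acc) - 7]
21. n13.key = -2  [B.wid - 6]
22. n14.depth = "zx"  [terminal]
23. n15.depth = "yq"  [terminal]
24. n13.mk = false  [false]
25. n13.env = -9  [C.key - 7]
26. n12.val = false  [C.mk == true]
27. n2.lim = false  [false]
28. n0.hot = true  [A.lim == false]

-9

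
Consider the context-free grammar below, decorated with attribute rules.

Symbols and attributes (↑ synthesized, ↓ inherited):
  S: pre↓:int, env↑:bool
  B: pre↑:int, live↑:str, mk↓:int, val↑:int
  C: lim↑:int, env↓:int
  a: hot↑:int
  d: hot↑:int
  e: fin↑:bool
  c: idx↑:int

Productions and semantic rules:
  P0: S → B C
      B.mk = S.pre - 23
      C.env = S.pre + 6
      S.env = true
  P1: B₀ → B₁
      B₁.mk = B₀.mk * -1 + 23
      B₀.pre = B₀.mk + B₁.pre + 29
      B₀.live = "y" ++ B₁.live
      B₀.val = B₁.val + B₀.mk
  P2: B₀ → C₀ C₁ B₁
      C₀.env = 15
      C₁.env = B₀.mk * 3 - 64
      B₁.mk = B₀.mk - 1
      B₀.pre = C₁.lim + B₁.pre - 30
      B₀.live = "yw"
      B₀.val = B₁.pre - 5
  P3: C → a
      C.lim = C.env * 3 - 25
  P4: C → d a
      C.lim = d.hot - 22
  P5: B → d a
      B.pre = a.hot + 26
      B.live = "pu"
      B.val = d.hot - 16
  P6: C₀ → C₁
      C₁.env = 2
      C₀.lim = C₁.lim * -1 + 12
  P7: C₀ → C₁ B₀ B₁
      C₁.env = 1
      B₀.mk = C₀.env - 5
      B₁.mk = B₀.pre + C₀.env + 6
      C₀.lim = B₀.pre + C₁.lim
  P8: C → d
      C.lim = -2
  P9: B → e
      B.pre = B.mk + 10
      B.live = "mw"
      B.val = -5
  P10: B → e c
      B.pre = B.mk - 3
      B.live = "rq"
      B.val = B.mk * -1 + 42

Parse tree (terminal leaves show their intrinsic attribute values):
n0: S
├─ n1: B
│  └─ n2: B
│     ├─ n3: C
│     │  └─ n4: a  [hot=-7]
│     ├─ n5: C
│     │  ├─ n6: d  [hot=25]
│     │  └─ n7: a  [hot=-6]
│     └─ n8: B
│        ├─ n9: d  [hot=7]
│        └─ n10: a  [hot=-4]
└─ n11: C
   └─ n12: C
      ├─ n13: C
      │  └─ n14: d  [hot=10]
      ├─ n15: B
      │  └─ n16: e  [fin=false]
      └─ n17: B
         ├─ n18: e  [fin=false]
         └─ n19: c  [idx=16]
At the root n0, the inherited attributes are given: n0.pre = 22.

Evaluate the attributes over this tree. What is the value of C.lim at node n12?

1. n0.pre = 22  [given at root]
2. n1.mk = -1  [S.pre - 23]
3. n2.mk = 24  [B₀.mk * -1 + 23]
4. n3.env = 15  [15]
5. n4.hot = -7  [terminal]
6. n3.lim = 20  [C.env * 3 - 25]
7. n5.env = 8  [B₀.mk * 3 - 64]
8. n6.hot = 25  [terminal]
9. n7.hot = -6  [terminal]
10. n5.lim = 3  [d.hot - 22]
11. n8.mk = 23  [B₀.mk - 1]
12. n9.hot = 7  [terminal]
13. n10.hot = -4  [terminal]
14. n8.pre = 22  [a.hot + 26]
15. n8.live = "pu"  ["pu"]
16. n8.val = -9  [d.hot - 16]
17. n2.pre = -5  [C₁.lim + B₁.pre - 30]
18. n2.live = "yw"  ["yw"]
19. n2.val = 17  [B₁.pre - 5]
20. n1.pre = 23  [B₀.mk + B₁.pre + 29]
21. n1.live = "yyw"  ["y" ++ B₁.live]
22. n1.val = 16  [B₁.val + B₀.mk]
23. n11.env = 28  [S.pre + 6]
24. n12.env = 2  [2]
25. n13.env = 1  [1]
26. n14.hot = 10  [terminal]
27. n13.lim = -2  [-2]
28. n15.mk = -3  [C₀.env - 5]
29. n16.fin = false  [terminal]
30. n15.pre = 7  [B.mk + 10]
31. n15.live = "mw"  ["mw"]
32. n15.val = -5  [-5]
33. n17.mk = 15  [B₀.pre + C₀.env + 6]
34. n18.fin = false  [terminal]
35. n19.idx = 16  [terminal]
36. n17.pre = 12  [B.mk - 3]
37. n17.live = "rq"  ["rq"]
38. n17.val = 27  [B.mk * -1 + 42]
39. n12.lim = 5  [B₀.pre + C₁.lim]
40. n11.lim = 7  [C₁.lim * -1 + 12]
41. n0.env = true  [true]

5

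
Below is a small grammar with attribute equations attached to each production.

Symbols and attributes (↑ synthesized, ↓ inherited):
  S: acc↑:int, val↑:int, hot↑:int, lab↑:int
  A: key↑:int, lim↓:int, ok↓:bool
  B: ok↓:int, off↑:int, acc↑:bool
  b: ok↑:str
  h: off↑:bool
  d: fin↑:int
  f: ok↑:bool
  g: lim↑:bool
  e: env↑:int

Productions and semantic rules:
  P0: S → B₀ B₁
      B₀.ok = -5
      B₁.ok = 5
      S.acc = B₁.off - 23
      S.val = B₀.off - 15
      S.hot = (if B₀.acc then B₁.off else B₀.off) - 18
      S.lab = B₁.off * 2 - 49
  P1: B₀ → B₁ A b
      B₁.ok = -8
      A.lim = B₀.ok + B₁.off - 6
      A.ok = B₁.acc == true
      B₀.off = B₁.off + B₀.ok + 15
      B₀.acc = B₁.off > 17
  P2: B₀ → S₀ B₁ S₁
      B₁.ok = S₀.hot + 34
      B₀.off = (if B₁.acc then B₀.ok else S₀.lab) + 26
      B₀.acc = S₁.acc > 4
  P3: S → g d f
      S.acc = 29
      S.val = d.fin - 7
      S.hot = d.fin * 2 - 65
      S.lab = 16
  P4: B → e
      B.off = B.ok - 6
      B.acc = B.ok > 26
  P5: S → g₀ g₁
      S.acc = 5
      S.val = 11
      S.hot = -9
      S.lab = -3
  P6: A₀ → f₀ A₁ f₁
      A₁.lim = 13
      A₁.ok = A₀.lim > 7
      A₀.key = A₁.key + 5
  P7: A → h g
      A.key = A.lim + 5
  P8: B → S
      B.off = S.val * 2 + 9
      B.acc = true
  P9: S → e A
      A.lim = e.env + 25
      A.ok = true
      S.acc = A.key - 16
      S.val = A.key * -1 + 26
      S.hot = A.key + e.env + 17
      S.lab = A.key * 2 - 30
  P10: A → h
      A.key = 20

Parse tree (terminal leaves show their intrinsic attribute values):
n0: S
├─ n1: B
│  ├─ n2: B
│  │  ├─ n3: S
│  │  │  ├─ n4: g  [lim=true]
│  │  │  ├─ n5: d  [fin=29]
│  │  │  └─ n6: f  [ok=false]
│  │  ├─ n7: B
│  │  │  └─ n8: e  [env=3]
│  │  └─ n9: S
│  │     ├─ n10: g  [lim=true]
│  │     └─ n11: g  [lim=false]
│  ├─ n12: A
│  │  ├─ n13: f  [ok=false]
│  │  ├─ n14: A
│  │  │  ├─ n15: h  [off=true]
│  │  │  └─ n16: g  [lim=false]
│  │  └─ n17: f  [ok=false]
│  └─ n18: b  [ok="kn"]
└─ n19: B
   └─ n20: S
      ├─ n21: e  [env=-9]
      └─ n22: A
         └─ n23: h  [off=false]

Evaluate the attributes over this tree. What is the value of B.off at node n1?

1. n1.ok = -5  [-5]
2. n2.ok = -8  [-8]
3. n4.lim = true  [terminal]
4. n5.fin = 29  [terminal]
5. n6.ok = false  [terminal]
6. n3.acc = 29  [29]
7. n3.val = 22  [d.fin - 7]
8. n3.hot = -7  [d.fin * 2 - 65]
9. n3.lab = 16  [16]
10. n7.ok = 27  [S₀.hot + 34]
11. n8.env = 3  [terminal]
12. n7.off = 21  [B.ok - 6]
13. n7.acc = true  [B.ok > 26]
14. n10.lim = true  [terminal]
15. n11.lim = false  [terminal]
16. n9.acc = 5  [5]
17. n9.val = 11  [11]
18. n9.hot = -9  [-9]
19. n9.lab = -3  [-3]
20. n2.off = 18  [(if B₁.acc then B₀.ok else S₀.lab) + 26]
21. n2.acc = true  [S₁.acc > 4]
22. n12.lim = 7  [B₀.ok + B₁.off - 6]
23. n12.ok = true  [B₁.acc == true]
24. n13.ok = false  [terminal]
25. n14.lim = 13  [13]
26. n14.ok = false  [A₀.lim > 7]
27. n15.off = true  [terminal]
28. n16.lim = false  [terminal]
29. n14.key = 18  [A.lim + 5]
30. n17.ok = false  [terminal]
31. n12.key = 23  [A₁.key + 5]
32. n18.ok = "kn"  [terminal]
33. n1.off = 28  [B₁.off + B₀.ok + 15]
34. n1.acc = true  [B₁.off > 17]
35. n19.ok = 5  [5]
36. n21.env = -9  [terminal]
37. n22.lim = 16  [e.env + 25]
38. n22.ok = true  [true]
39. n23.off = false  [terminal]
40. n22.key = 20  [20]
41. n20.acc = 4  [A.key - 16]
42. n20.val = 6  [A.key * -1 + 26]
43. n20.hot = 28  [A.key + e.env + 17]
44. n20.lab = 10  [A.key * 2 - 30]
45. n19.off = 21  [S.val * 2 + 9]
46. n19.acc = true  [true]
47. n0.acc = -2  [B₁.off - 23]
48. n0.val = 13  [B₀.off - 15]
49. n0.hot = 3  [(if B₀.acc then B₁.off else B₀.off) - 18]
50. n0.lab = -7  [B₁.off * 2 - 49]

28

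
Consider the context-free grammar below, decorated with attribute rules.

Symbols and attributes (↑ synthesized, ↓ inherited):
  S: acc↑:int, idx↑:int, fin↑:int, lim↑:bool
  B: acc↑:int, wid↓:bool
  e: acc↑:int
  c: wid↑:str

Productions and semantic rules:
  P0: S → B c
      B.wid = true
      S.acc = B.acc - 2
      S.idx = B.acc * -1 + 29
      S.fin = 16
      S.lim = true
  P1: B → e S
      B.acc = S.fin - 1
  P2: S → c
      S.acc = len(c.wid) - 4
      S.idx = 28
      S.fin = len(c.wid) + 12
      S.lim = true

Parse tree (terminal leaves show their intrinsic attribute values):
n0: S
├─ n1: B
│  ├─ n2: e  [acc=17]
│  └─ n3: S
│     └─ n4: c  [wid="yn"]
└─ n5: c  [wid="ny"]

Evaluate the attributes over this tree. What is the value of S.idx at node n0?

16

1. n1.wid = true  [true]
2. n2.acc = 17  [terminal]
3. n4.wid = "yn"  [terminal]
4. n3.acc = -2  [len(c.wid) - 4]
5. n3.idx = 28  [28]
6. n3.fin = 14  [len(c.wid) + 12]
7. n3.lim = true  [true]
8. n1.acc = 13  [S.fin - 1]
9. n5.wid = "ny"  [terminal]
10. n0.acc = 11  [B.acc - 2]
11. n0.idx = 16  [B.acc * -1 + 29]
12. n0.fin = 16  [16]
13. n0.lim = true  [true]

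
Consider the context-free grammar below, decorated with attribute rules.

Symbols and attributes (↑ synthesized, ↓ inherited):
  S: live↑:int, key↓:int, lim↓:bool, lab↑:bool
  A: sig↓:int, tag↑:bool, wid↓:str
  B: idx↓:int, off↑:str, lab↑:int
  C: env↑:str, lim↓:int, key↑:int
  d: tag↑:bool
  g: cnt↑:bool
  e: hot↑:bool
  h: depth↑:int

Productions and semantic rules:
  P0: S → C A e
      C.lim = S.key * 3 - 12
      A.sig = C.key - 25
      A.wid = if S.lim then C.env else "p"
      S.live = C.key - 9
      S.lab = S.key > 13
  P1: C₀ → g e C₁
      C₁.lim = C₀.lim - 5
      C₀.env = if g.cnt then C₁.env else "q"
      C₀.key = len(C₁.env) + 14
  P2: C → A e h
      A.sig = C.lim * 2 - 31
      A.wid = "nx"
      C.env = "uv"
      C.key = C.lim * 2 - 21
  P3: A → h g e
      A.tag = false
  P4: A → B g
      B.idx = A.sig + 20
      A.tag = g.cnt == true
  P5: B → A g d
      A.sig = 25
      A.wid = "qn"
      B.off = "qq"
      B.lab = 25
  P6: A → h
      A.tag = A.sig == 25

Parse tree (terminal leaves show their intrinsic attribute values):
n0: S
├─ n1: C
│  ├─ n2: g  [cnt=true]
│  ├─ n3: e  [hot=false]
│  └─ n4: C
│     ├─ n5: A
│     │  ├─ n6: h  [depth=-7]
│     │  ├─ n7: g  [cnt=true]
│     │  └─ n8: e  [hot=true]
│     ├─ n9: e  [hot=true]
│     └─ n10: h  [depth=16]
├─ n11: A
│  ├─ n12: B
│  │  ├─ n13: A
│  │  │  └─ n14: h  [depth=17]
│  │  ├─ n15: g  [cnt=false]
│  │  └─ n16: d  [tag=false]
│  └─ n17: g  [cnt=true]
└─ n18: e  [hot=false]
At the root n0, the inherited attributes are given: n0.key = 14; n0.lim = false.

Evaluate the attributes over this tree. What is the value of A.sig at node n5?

19

1. n0.key = 14  [given at root]
2. n0.lim = false  [given at root]
3. n1.lim = 30  [S.key * 3 - 12]
4. n2.cnt = true  [terminal]
5. n3.hot = false  [terminal]
6. n4.lim = 25  [C₀.lim - 5]
7. n5.sig = 19  [C.lim * 2 - 31]
8. n5.wid = "nx"  ["nx"]
9. n6.depth = -7  [terminal]
10. n7.cnt = true  [terminal]
11. n8.hot = true  [terminal]
12. n5.tag = false  [false]
13. n9.hot = true  [terminal]
14. n10.depth = 16  [terminal]
15. n4.env = "uv"  ["uv"]
16. n4.key = 29  [C.lim * 2 - 21]
17. n1.env = "uv"  [if g.cnt then C₁.env else "q"]
18. n1.key = 16  [len(C₁.env) + 14]
19. n11.sig = -9  [C.key - 25]
20. n11.wid = "p"  [if S.lim then C.env else "p"]
21. n12.idx = 11  [A.sig + 20]
22. n13.sig = 25  [25]
23. n13.wid = "qn"  ["qn"]
24. n14.depth = 17  [terminal]
25. n13.tag = true  [A.sig == 25]
26. n15.cnt = false  [terminal]
27. n16.tag = false  [terminal]
28. n12.off = "qq"  ["qq"]
29. n12.lab = 25  [25]
30. n17.cnt = true  [terminal]
31. n11.tag = true  [g.cnt == true]
32. n18.hot = false  [terminal]
33. n0.live = 7  [C.key - 9]
34. n0.lab = true  [S.key > 13]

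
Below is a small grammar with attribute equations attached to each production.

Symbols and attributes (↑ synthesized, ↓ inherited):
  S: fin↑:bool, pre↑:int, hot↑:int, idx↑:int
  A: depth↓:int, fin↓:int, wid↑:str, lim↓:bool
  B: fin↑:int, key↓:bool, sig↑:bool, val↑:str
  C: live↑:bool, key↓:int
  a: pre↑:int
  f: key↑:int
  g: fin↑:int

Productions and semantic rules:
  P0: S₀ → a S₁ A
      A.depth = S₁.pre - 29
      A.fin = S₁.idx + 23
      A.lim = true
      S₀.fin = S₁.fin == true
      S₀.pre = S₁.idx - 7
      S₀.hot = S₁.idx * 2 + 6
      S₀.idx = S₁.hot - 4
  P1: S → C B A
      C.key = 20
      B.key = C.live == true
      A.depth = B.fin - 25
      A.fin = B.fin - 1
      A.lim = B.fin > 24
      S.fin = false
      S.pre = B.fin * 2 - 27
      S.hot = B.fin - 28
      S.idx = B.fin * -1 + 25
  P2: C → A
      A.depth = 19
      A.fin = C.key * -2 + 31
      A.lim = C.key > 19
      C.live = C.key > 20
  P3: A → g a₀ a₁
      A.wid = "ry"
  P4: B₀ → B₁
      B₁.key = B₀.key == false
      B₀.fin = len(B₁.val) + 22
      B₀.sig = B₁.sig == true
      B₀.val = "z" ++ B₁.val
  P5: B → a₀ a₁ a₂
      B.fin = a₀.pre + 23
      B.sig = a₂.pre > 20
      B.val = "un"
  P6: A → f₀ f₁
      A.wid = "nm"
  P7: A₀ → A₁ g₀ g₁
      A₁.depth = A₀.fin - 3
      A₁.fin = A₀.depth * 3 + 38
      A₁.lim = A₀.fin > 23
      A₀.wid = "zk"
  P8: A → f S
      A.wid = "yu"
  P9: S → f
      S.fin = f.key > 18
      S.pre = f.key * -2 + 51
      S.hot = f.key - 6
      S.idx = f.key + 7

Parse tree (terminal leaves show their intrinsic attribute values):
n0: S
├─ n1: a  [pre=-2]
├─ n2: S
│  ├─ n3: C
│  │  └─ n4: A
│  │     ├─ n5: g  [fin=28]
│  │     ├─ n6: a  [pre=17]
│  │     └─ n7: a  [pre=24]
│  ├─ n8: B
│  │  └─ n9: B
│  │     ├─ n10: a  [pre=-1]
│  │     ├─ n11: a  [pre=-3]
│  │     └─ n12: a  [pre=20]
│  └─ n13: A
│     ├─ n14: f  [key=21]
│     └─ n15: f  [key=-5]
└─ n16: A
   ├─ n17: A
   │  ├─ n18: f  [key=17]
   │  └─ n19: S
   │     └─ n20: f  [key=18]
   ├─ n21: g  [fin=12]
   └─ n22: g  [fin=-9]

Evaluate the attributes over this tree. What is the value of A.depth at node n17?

1. n1.pre = -2  [terminal]
2. n3.key = 20  [20]
3. n4.depth = 19  [19]
4. n4.fin = -9  [C.key * -2 + 31]
5. n4.lim = true  [C.key > 19]
6. n5.fin = 28  [terminal]
7. n6.pre = 17  [terminal]
8. n7.pre = 24  [terminal]
9. n4.wid = "ry"  ["ry"]
10. n3.live = false  [C.key > 20]
11. n8.key = false  [C.live == true]
12. n9.key = true  [B₀.key == false]
13. n10.pre = -1  [terminal]
14. n11.pre = -3  [terminal]
15. n12.pre = 20  [terminal]
16. n9.fin = 22  [a₀.pre + 23]
17. n9.sig = false  [a₂.pre > 20]
18. n9.val = "un"  ["un"]
19. n8.fin = 24  [len(B₁.val) + 22]
20. n8.sig = false  [B₁.sig == true]
21. n8.val = "zun"  ["z" ++ B₁.val]
22. n13.depth = -1  [B.fin - 25]
23. n13.fin = 23  [B.fin - 1]
24. n13.lim = false  [B.fin > 24]
25. n14.key = 21  [terminal]
26. n15.key = -5  [terminal]
27. n13.wid = "nm"  ["nm"]
28. n2.fin = false  [false]
29. n2.pre = 21  [B.fin * 2 - 27]
30. n2.hot = -4  [B.fin - 28]
31. n2.idx = 1  [B.fin * -1 + 25]
32. n16.depth = -8  [S₁.pre - 29]
33. n16.fin = 24  [S₁.idx + 23]
34. n16.lim = true  [true]
35. n17.depth = 21  [A₀.fin - 3]
36. n17.fin = 14  [A₀.depth * 3 + 38]
37. n17.lim = true  [A₀.fin > 23]
38. n18.key = 17  [terminal]
39. n20.key = 18  [terminal]
40. n19.fin = false  [f.key > 18]
41. n19.pre = 15  [f.key * -2 + 51]
42. n19.hot = 12  [f.key - 6]
43. n19.idx = 25  [f.key + 7]
44. n17.wid = "yu"  ["yu"]
45. n21.fin = 12  [terminal]
46. n22.fin = -9  [terminal]
47. n16.wid = "zk"  ["zk"]
48. n0.fin = false  [S₁.fin == true]
49. n0.pre = -6  [S₁.idx - 7]
50. n0.hot = 8  [S₁.idx * 2 + 6]
51. n0.idx = -8  [S₁.hot - 4]

21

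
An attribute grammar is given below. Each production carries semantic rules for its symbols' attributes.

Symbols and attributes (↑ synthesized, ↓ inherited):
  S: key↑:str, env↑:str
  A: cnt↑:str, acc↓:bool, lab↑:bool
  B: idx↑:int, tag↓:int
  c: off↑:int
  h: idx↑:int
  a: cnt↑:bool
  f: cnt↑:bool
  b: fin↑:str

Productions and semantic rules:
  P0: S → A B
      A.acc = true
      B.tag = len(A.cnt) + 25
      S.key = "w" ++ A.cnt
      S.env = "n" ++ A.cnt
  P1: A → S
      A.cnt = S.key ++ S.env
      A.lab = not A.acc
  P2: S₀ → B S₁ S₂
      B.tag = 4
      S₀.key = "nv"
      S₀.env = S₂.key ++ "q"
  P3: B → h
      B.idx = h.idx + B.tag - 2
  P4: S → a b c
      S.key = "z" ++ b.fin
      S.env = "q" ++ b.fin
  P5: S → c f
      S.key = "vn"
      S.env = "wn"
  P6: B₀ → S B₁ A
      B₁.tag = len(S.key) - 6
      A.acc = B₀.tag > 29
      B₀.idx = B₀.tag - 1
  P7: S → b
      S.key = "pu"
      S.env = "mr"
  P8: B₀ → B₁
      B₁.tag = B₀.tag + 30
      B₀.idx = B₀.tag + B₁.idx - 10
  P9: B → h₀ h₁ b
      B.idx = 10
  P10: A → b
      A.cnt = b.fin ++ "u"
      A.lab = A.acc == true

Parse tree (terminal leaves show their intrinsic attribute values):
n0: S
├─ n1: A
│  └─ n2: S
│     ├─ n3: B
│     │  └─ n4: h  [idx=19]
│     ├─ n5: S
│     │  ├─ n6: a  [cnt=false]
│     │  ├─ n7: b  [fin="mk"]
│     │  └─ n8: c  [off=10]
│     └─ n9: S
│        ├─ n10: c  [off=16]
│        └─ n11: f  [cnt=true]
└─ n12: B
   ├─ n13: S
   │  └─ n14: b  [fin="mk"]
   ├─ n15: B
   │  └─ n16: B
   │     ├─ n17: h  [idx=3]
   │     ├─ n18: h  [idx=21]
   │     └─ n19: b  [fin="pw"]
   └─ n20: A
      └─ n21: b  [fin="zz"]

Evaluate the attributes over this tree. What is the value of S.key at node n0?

"wnvvnq"

1. n1.acc = true  [true]
2. n3.tag = 4  [4]
3. n4.idx = 19  [terminal]
4. n3.idx = 21  [h.idx + B.tag - 2]
5. n6.cnt = false  [terminal]
6. n7.fin = "mk"  [terminal]
7. n8.off = 10  [terminal]
8. n5.key = "zmk"  ["z" ++ b.fin]
9. n5.env = "qmk"  ["q" ++ b.fin]
10. n10.off = 16  [terminal]
11. n11.cnt = true  [terminal]
12. n9.key = "vn"  ["vn"]
13. n9.env = "wn"  ["wn"]
14. n2.key = "nv"  ["nv"]
15. n2.env = "vnq"  [S₂.key ++ "q"]
16. n1.cnt = "nvvnq"  [S.key ++ S.env]
17. n1.lab = false  [not A.acc]
18. n12.tag = 30  [len(A.cnt) + 25]
19. n14.fin = "mk"  [terminal]
20. n13.key = "pu"  ["pu"]
21. n13.env = "mr"  ["mr"]
22. n15.tag = -4  [len(S.key) - 6]
23. n16.tag = 26  [B₀.tag + 30]
24. n17.idx = 3  [terminal]
25. n18.idx = 21  [terminal]
26. n19.fin = "pw"  [terminal]
27. n16.idx = 10  [10]
28. n15.idx = -4  [B₀.tag + B₁.idx - 10]
29. n20.acc = true  [B₀.tag > 29]
30. n21.fin = "zz"  [terminal]
31. n20.cnt = "zzu"  [b.fin ++ "u"]
32. n20.lab = true  [A.acc == true]
33. n12.idx = 29  [B₀.tag - 1]
34. n0.key = "wnvvnq"  ["w" ++ A.cnt]
35. n0.env = "nnvvnq"  ["n" ++ A.cnt]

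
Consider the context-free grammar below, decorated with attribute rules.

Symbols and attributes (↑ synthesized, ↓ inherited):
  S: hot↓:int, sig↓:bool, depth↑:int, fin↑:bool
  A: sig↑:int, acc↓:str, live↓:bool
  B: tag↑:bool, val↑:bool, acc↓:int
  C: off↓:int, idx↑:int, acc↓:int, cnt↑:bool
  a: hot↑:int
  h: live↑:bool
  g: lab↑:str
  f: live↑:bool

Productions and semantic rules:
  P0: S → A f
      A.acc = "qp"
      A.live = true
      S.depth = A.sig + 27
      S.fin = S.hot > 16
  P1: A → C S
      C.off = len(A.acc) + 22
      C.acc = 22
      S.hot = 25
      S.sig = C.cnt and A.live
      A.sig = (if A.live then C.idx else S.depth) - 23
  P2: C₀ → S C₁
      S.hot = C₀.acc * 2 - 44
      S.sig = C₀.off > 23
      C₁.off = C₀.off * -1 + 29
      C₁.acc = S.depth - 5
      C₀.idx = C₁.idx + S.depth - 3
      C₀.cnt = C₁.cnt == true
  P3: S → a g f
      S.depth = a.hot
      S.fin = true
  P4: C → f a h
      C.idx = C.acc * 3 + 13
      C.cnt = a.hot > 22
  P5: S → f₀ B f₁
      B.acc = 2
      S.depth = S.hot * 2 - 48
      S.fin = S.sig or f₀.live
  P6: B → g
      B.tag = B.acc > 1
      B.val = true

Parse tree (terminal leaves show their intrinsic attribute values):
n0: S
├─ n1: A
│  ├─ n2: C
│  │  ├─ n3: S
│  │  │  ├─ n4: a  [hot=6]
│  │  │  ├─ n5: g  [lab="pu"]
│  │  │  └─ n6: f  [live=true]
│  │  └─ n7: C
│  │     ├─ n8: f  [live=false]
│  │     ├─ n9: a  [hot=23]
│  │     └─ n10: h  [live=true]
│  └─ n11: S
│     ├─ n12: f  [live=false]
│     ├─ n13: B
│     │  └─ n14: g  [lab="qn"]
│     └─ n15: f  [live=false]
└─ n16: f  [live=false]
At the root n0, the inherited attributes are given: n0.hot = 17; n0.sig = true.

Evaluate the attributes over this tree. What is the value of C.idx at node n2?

1. n0.hot = 17  [given at root]
2. n0.sig = true  [given at root]
3. n1.acc = "qp"  ["qp"]
4. n1.live = true  [true]
5. n2.off = 24  [len(A.acc) + 22]
6. n2.acc = 22  [22]
7. n3.hot = 0  [C₀.acc * 2 - 44]
8. n3.sig = true  [C₀.off > 23]
9. n4.hot = 6  [terminal]
10. n5.lab = "pu"  [terminal]
11. n6.live = true  [terminal]
12. n3.depth = 6  [a.hot]
13. n3.fin = true  [true]
14. n7.off = 5  [C₀.off * -1 + 29]
15. n7.acc = 1  [S.depth - 5]
16. n8.live = false  [terminal]
17. n9.hot = 23  [terminal]
18. n10.live = true  [terminal]
19. n7.idx = 16  [C.acc * 3 + 13]
20. n7.cnt = true  [a.hot > 22]
21. n2.idx = 19  [C₁.idx + S.depth - 3]
22. n2.cnt = true  [C₁.cnt == true]
23. n11.hot = 25  [25]
24. n11.sig = true  [C.cnt and A.live]
25. n12.live = false  [terminal]
26. n13.acc = 2  [2]
27. n14.lab = "qn"  [terminal]
28. n13.tag = true  [B.acc > 1]
29. n13.val = true  [true]
30. n15.live = false  [terminal]
31. n11.depth = 2  [S.hot * 2 - 48]
32. n11.fin = true  [S.sig or f₀.live]
33. n1.sig = -4  [(if A.live then C.idx else S.depth) - 23]
34. n16.live = false  [terminal]
35. n0.depth = 23  [A.sig + 27]
36. n0.fin = true  [S.hot > 16]

19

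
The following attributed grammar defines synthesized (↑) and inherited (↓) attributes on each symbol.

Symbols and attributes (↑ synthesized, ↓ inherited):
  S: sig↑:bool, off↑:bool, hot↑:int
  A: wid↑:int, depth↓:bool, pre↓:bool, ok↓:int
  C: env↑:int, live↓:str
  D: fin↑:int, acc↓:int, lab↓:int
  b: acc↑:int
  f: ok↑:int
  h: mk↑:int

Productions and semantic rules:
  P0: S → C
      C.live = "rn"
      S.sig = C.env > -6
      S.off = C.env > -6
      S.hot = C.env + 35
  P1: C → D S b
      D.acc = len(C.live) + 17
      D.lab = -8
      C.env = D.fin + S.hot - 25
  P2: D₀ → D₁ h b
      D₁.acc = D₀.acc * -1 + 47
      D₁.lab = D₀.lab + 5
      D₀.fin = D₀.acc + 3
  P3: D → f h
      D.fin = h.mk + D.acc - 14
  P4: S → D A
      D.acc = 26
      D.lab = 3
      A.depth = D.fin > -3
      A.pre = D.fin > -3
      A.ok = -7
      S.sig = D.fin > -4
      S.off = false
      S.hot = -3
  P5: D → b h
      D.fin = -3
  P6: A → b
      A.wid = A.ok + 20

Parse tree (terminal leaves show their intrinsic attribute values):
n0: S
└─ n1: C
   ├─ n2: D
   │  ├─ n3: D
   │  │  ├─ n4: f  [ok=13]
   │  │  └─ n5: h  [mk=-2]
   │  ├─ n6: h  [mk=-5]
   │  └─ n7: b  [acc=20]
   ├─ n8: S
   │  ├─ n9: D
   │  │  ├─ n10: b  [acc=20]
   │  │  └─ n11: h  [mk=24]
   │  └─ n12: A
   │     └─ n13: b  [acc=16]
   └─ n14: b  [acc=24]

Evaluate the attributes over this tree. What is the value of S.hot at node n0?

29

1. n1.live = "rn"  ["rn"]
2. n2.acc = 19  [len(C.live) + 17]
3. n2.lab = -8  [-8]
4. n3.acc = 28  [D₀.acc * -1 + 47]
5. n3.lab = -3  [D₀.lab + 5]
6. n4.ok = 13  [terminal]
7. n5.mk = -2  [terminal]
8. n3.fin = 12  [h.mk + D.acc - 14]
9. n6.mk = -5  [terminal]
10. n7.acc = 20  [terminal]
11. n2.fin = 22  [D₀.acc + 3]
12. n9.acc = 26  [26]
13. n9.lab = 3  [3]
14. n10.acc = 20  [terminal]
15. n11.mk = 24  [terminal]
16. n9.fin = -3  [-3]
17. n12.depth = false  [D.fin > -3]
18. n12.pre = false  [D.fin > -3]
19. n12.ok = -7  [-7]
20. n13.acc = 16  [terminal]
21. n12.wid = 13  [A.ok + 20]
22. n8.sig = true  [D.fin > -4]
23. n8.off = false  [false]
24. n8.hot = -3  [-3]
25. n14.acc = 24  [terminal]
26. n1.env = -6  [D.fin + S.hot - 25]
27. n0.sig = false  [C.env > -6]
28. n0.off = false  [C.env > -6]
29. n0.hot = 29  [C.env + 35]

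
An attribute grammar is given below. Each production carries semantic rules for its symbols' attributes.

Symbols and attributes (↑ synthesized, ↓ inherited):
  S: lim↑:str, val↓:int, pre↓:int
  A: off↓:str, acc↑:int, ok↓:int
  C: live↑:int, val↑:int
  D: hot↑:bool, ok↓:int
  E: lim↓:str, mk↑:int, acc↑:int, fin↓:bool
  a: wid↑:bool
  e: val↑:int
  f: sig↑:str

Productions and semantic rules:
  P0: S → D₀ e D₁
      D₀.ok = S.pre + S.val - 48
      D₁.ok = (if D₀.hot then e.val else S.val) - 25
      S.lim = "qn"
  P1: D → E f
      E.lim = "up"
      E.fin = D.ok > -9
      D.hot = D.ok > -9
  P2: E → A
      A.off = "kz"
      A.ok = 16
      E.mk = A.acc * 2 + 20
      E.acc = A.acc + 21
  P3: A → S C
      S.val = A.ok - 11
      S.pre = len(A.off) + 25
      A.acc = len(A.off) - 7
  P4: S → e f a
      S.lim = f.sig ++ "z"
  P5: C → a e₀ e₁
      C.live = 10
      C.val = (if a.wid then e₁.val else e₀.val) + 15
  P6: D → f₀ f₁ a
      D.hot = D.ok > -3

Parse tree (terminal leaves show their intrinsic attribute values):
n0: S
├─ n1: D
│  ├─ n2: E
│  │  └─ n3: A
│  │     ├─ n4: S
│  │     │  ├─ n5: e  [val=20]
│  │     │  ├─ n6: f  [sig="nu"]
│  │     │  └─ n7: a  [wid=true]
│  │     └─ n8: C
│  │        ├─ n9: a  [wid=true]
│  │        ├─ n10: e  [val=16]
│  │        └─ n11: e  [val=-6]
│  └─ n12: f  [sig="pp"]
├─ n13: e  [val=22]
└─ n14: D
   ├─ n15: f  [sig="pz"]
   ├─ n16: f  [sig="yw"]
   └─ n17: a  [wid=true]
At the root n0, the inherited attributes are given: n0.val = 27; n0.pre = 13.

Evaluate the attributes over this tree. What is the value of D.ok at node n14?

1. n0.val = 27  [given at root]
2. n0.pre = 13  [given at root]
3. n1.ok = -8  [S.pre + S.val - 48]
4. n2.lim = "up"  ["up"]
5. n2.fin = true  [D.ok > -9]
6. n3.off = "kz"  ["kz"]
7. n3.ok = 16  [16]
8. n4.val = 5  [A.ok - 11]
9. n4.pre = 27  [len(A.off) + 25]
10. n5.val = 20  [terminal]
11. n6.sig = "nu"  [terminal]
12. n7.wid = true  [terminal]
13. n4.lim = "nuz"  [f.sig ++ "z"]
14. n9.wid = true  [terminal]
15. n10.val = 16  [terminal]
16. n11.val = -6  [terminal]
17. n8.live = 10  [10]
18. n8.val = 9  [(if a.wid then e₁.val else e₀.val) + 15]
19. n3.acc = -5  [len(A.off) - 7]
20. n2.mk = 10  [A.acc * 2 + 20]
21. n2.acc = 16  [A.acc + 21]
22. n12.sig = "pp"  [terminal]
23. n1.hot = true  [D.ok > -9]
24. n13.val = 22  [terminal]
25. n14.ok = -3  [(if D₀.hot then e.val else S.val) - 25]
26. n15.sig = "pz"  [terminal]
27. n16.sig = "yw"  [terminal]
28. n17.wid = true  [terminal]
29. n14.hot = false  [D.ok > -3]
30. n0.lim = "qn"  ["qn"]

-3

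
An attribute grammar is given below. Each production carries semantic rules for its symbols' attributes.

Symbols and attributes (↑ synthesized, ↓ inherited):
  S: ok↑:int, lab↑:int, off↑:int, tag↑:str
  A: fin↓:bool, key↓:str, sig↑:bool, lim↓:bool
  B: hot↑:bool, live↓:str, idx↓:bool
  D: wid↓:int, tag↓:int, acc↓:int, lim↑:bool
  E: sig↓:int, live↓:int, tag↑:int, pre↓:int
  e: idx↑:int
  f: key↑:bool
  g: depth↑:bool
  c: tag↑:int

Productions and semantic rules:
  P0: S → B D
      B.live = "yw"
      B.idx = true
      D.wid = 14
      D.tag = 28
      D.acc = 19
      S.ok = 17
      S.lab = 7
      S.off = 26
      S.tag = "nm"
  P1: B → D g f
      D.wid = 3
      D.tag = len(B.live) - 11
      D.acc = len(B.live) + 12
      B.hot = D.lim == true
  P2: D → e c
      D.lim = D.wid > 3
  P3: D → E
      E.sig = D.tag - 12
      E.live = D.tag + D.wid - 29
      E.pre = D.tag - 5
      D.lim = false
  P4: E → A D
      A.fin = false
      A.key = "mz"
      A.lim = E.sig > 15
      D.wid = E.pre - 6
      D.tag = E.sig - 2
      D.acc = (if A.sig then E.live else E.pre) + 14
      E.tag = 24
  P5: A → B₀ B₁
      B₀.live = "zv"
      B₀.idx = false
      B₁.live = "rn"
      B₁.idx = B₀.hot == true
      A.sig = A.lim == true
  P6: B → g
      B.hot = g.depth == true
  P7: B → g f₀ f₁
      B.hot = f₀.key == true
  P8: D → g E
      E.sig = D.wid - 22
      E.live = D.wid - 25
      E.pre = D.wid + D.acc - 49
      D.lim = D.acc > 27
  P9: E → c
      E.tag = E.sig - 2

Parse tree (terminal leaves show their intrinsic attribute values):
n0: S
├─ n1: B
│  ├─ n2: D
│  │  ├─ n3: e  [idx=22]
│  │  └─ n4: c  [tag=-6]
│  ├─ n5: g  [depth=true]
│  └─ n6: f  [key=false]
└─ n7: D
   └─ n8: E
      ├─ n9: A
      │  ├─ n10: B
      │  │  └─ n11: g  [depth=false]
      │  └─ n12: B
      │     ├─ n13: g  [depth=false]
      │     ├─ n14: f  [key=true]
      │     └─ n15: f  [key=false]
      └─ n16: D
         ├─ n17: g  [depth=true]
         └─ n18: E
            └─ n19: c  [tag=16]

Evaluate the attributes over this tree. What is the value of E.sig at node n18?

1. n1.live = "yw"  ["yw"]
2. n1.idx = true  [true]
3. n2.wid = 3  [3]
4. n2.tag = -9  [len(B.live) - 11]
5. n2.acc = 14  [len(B.live) + 12]
6. n3.idx = 22  [terminal]
7. n4.tag = -6  [terminal]
8. n2.lim = false  [D.wid > 3]
9. n5.depth = true  [terminal]
10. n6.key = false  [terminal]
11. n1.hot = false  [D.lim == true]
12. n7.wid = 14  [14]
13. n7.tag = 28  [28]
14. n7.acc = 19  [19]
15. n8.sig = 16  [D.tag - 12]
16. n8.live = 13  [D.tag + D.wid - 29]
17. n8.pre = 23  [D.tag - 5]
18. n9.fin = false  [false]
19. n9.key = "mz"  ["mz"]
20. n9.lim = true  [E.sig > 15]
21. n10.live = "zv"  ["zv"]
22. n10.idx = false  [false]
23. n11.depth = false  [terminal]
24. n10.hot = false  [g.depth == true]
25. n12.live = "rn"  ["rn"]
26. n12.idx = false  [B₀.hot == true]
27. n13.depth = false  [terminal]
28. n14.key = true  [terminal]
29. n15.key = false  [terminal]
30. n12.hot = true  [f₀.key == true]
31. n9.sig = true  [A.lim == true]
32. n16.wid = 17  [E.pre - 6]
33. n16.tag = 14  [E.sig - 2]
34. n16.acc = 27  [(if A.sig then E.live else E.pre) + 14]
35. n17.depth = true  [terminal]
36. n18.sig = -5  [D.wid - 22]
37. n18.live = -8  [D.wid - 25]
38. n18.pre = -5  [D.wid + D.acc - 49]
39. n19.tag = 16  [terminal]
40. n18.tag = -7  [E.sig - 2]
41. n16.lim = false  [D.acc > 27]
42. n8.tag = 24  [24]
43. n7.lim = false  [false]
44. n0.ok = 17  [17]
45. n0.lab = 7  [7]
46. n0.off = 26  [26]
47. n0.tag = "nm"  ["nm"]

-5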